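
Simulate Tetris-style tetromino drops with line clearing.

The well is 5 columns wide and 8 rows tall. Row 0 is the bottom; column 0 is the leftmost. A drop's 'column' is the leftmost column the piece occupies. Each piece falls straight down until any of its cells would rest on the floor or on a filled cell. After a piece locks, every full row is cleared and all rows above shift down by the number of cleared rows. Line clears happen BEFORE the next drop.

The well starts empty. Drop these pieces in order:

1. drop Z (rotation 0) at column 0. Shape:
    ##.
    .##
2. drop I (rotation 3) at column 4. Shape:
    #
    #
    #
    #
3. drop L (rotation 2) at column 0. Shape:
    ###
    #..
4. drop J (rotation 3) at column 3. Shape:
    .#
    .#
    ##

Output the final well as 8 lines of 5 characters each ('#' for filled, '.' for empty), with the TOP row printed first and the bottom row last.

Drop 1: Z rot0 at col 0 lands with bottom-row=0; cleared 0 line(s) (total 0); column heights now [2 2 1 0 0], max=2
Drop 2: I rot3 at col 4 lands with bottom-row=0; cleared 0 line(s) (total 0); column heights now [2 2 1 0 4], max=4
Drop 3: L rot2 at col 0 lands with bottom-row=2; cleared 0 line(s) (total 0); column heights now [4 4 4 0 4], max=4
Drop 4: J rot3 at col 3 lands with bottom-row=4; cleared 0 line(s) (total 0); column heights now [4 4 4 5 7], max=7

Answer: .....
....#
....#
...##
###.#
#...#
##..#
.##.#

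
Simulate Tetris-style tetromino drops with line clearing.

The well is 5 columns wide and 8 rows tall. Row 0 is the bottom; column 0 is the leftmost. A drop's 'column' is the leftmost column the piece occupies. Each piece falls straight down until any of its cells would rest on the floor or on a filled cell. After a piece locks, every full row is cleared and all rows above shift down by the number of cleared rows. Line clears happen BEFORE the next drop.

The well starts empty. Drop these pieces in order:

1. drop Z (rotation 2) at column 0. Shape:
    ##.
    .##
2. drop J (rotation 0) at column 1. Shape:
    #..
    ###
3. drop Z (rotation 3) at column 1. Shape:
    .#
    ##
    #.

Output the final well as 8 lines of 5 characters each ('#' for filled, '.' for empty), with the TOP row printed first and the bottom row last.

Answer: .....
..#..
.##..
.#...
.#...
.###.
##...
.##..

Derivation:
Drop 1: Z rot2 at col 0 lands with bottom-row=0; cleared 0 line(s) (total 0); column heights now [2 2 1 0 0], max=2
Drop 2: J rot0 at col 1 lands with bottom-row=2; cleared 0 line(s) (total 0); column heights now [2 4 3 3 0], max=4
Drop 3: Z rot3 at col 1 lands with bottom-row=4; cleared 0 line(s) (total 0); column heights now [2 6 7 3 0], max=7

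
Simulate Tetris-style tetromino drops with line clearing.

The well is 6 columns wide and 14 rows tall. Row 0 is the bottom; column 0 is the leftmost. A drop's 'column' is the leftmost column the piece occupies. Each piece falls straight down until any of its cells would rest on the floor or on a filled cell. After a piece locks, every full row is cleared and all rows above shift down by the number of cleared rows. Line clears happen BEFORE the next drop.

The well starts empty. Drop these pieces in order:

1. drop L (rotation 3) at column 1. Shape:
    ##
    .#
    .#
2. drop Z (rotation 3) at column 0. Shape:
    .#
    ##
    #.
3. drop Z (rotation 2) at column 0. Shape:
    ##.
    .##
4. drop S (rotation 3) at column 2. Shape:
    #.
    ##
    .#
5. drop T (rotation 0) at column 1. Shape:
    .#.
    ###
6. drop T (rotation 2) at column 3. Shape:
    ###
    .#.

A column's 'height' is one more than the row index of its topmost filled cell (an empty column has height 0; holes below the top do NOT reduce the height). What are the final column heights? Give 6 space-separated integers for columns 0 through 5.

Answer: 7 9 10 10 10 10

Derivation:
Drop 1: L rot3 at col 1 lands with bottom-row=0; cleared 0 line(s) (total 0); column heights now [0 3 3 0 0 0], max=3
Drop 2: Z rot3 at col 0 lands with bottom-row=2; cleared 0 line(s) (total 0); column heights now [4 5 3 0 0 0], max=5
Drop 3: Z rot2 at col 0 lands with bottom-row=5; cleared 0 line(s) (total 0); column heights now [7 7 6 0 0 0], max=7
Drop 4: S rot3 at col 2 lands with bottom-row=5; cleared 0 line(s) (total 0); column heights now [7 7 8 7 0 0], max=8
Drop 5: T rot0 at col 1 lands with bottom-row=8; cleared 0 line(s) (total 0); column heights now [7 9 10 9 0 0], max=10
Drop 6: T rot2 at col 3 lands with bottom-row=8; cleared 0 line(s) (total 0); column heights now [7 9 10 10 10 10], max=10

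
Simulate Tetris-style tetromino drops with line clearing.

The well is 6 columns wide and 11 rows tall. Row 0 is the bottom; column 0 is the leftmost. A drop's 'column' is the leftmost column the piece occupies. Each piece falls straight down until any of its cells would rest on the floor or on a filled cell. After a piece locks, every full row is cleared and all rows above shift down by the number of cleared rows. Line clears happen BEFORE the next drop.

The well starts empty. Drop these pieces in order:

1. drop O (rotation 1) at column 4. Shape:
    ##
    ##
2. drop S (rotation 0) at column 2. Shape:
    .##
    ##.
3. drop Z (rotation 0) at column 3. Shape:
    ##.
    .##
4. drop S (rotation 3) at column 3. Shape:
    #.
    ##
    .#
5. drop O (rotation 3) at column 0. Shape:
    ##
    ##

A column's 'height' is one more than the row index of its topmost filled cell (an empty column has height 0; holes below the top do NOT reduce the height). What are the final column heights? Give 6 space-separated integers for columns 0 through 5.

Answer: 1 1 0 7 6 3

Derivation:
Drop 1: O rot1 at col 4 lands with bottom-row=0; cleared 0 line(s) (total 0); column heights now [0 0 0 0 2 2], max=2
Drop 2: S rot0 at col 2 lands with bottom-row=1; cleared 0 line(s) (total 0); column heights now [0 0 2 3 3 2], max=3
Drop 3: Z rot0 at col 3 lands with bottom-row=3; cleared 0 line(s) (total 0); column heights now [0 0 2 5 5 4], max=5
Drop 4: S rot3 at col 3 lands with bottom-row=5; cleared 0 line(s) (total 0); column heights now [0 0 2 8 7 4], max=8
Drop 5: O rot3 at col 0 lands with bottom-row=0; cleared 1 line(s) (total 1); column heights now [1 1 0 7 6 3], max=7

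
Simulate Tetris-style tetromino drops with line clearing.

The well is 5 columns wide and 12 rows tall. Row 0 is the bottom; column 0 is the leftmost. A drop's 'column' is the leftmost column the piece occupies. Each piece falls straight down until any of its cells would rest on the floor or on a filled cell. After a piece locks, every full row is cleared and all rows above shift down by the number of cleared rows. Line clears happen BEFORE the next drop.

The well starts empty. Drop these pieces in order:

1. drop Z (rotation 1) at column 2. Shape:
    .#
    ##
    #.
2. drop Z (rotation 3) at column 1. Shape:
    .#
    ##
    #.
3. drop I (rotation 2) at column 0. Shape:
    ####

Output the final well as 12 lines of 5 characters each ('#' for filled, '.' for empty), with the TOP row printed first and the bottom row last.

Answer: .....
.....
.....
.....
.....
.....
.....
####.
..#..
.###.
.###.
..#..

Derivation:
Drop 1: Z rot1 at col 2 lands with bottom-row=0; cleared 0 line(s) (total 0); column heights now [0 0 2 3 0], max=3
Drop 2: Z rot3 at col 1 lands with bottom-row=1; cleared 0 line(s) (total 0); column heights now [0 3 4 3 0], max=4
Drop 3: I rot2 at col 0 lands with bottom-row=4; cleared 0 line(s) (total 0); column heights now [5 5 5 5 0], max=5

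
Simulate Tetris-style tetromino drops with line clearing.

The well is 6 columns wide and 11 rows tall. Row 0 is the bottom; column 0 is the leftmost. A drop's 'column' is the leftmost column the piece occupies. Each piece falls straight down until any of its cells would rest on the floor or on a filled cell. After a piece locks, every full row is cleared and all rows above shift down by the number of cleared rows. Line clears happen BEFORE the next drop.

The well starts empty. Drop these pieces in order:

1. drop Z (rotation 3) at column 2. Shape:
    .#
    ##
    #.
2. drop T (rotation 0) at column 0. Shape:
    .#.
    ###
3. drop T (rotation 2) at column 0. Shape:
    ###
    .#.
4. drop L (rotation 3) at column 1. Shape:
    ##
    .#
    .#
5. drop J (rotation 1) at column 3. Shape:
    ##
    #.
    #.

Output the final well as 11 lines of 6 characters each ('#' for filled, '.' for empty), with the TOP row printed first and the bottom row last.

Drop 1: Z rot3 at col 2 lands with bottom-row=0; cleared 0 line(s) (total 0); column heights now [0 0 2 3 0 0], max=3
Drop 2: T rot0 at col 0 lands with bottom-row=2; cleared 0 line(s) (total 0); column heights now [3 4 3 3 0 0], max=4
Drop 3: T rot2 at col 0 lands with bottom-row=4; cleared 0 line(s) (total 0); column heights now [6 6 6 3 0 0], max=6
Drop 4: L rot3 at col 1 lands with bottom-row=6; cleared 0 line(s) (total 0); column heights now [6 9 9 3 0 0], max=9
Drop 5: J rot1 at col 3 lands with bottom-row=3; cleared 0 line(s) (total 0); column heights now [6 9 9 6 6 0], max=9

Answer: ......
......
.##...
..#...
..#...
#####.
.#.#..
.#.#..
####..
..##..
..#...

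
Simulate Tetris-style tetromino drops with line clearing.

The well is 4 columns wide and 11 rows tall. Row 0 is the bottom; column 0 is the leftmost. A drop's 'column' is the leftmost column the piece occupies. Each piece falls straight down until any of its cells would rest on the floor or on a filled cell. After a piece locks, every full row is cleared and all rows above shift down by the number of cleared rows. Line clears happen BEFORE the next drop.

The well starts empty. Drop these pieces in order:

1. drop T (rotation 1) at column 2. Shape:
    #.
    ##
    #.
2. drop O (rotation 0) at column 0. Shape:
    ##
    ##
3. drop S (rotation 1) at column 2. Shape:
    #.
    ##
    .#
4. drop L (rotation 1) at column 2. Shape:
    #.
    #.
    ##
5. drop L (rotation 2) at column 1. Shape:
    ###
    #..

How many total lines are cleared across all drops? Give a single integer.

Drop 1: T rot1 at col 2 lands with bottom-row=0; cleared 0 line(s) (total 0); column heights now [0 0 3 2], max=3
Drop 2: O rot0 at col 0 lands with bottom-row=0; cleared 1 line(s) (total 1); column heights now [1 1 2 0], max=2
Drop 3: S rot1 at col 2 lands with bottom-row=1; cleared 0 line(s) (total 1); column heights now [1 1 4 3], max=4
Drop 4: L rot1 at col 2 lands with bottom-row=4; cleared 0 line(s) (total 1); column heights now [1 1 7 5], max=7
Drop 5: L rot2 at col 1 lands with bottom-row=6; cleared 0 line(s) (total 1); column heights now [1 8 8 8], max=8

Answer: 1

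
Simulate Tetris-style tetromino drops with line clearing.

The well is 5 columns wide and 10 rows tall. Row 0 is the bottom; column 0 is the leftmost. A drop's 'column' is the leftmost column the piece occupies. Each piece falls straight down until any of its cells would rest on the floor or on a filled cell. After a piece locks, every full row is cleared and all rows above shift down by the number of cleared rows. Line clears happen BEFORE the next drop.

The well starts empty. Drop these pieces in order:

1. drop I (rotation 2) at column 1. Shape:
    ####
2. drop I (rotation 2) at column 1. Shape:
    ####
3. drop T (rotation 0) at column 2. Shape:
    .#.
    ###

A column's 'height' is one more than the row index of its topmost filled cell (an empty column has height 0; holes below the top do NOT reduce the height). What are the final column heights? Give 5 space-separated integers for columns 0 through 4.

Drop 1: I rot2 at col 1 lands with bottom-row=0; cleared 0 line(s) (total 0); column heights now [0 1 1 1 1], max=1
Drop 2: I rot2 at col 1 lands with bottom-row=1; cleared 0 line(s) (total 0); column heights now [0 2 2 2 2], max=2
Drop 3: T rot0 at col 2 lands with bottom-row=2; cleared 0 line(s) (total 0); column heights now [0 2 3 4 3], max=4

Answer: 0 2 3 4 3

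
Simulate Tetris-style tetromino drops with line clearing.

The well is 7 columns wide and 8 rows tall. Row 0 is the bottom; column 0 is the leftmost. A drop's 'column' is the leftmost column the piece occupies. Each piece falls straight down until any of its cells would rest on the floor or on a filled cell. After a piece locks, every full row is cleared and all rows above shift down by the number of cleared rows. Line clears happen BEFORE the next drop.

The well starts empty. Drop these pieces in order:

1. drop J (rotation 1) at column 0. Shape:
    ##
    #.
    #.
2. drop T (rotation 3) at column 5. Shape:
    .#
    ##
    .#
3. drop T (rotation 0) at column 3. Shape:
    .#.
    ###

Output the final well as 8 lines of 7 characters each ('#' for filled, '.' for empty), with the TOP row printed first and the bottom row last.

Drop 1: J rot1 at col 0 lands with bottom-row=0; cleared 0 line(s) (total 0); column heights now [3 3 0 0 0 0 0], max=3
Drop 2: T rot3 at col 5 lands with bottom-row=0; cleared 0 line(s) (total 0); column heights now [3 3 0 0 0 2 3], max=3
Drop 3: T rot0 at col 3 lands with bottom-row=2; cleared 0 line(s) (total 0); column heights now [3 3 0 3 4 3 3], max=4

Answer: .......
.......
.......
.......
....#..
##.####
#....##
#.....#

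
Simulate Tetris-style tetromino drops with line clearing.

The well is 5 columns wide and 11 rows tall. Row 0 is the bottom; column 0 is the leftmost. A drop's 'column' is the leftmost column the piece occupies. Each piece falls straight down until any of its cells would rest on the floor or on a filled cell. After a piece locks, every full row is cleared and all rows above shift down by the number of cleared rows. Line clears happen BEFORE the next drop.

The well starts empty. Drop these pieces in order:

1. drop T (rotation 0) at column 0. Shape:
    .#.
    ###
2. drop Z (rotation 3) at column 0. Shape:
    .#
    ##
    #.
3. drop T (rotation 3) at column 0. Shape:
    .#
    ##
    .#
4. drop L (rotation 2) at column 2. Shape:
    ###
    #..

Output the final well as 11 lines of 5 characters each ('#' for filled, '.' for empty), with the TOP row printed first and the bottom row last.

Drop 1: T rot0 at col 0 lands with bottom-row=0; cleared 0 line(s) (total 0); column heights now [1 2 1 0 0], max=2
Drop 2: Z rot3 at col 0 lands with bottom-row=1; cleared 0 line(s) (total 0); column heights now [3 4 1 0 0], max=4
Drop 3: T rot3 at col 0 lands with bottom-row=4; cleared 0 line(s) (total 0); column heights now [6 7 1 0 0], max=7
Drop 4: L rot2 at col 2 lands with bottom-row=1; cleared 1 line(s) (total 1); column heights now [5 6 2 0 0], max=6

Answer: .....
.....
.....
.....
.....
.#...
##...
.#...
.#...
###..
###..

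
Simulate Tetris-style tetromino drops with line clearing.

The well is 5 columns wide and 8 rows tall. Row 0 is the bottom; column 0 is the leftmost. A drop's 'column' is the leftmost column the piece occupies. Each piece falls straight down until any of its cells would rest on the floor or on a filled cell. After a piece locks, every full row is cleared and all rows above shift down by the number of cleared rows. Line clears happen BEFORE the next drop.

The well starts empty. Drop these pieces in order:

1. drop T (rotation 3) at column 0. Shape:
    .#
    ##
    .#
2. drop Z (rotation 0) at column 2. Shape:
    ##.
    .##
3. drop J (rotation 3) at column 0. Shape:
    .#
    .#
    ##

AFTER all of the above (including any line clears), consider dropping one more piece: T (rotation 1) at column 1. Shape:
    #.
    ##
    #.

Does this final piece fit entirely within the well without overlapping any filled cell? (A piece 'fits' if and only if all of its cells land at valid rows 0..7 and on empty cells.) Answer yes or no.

Answer: no

Derivation:
Drop 1: T rot3 at col 0 lands with bottom-row=0; cleared 0 line(s) (total 0); column heights now [2 3 0 0 0], max=3
Drop 2: Z rot0 at col 2 lands with bottom-row=0; cleared 0 line(s) (total 0); column heights now [2 3 2 2 1], max=3
Drop 3: J rot3 at col 0 lands with bottom-row=3; cleared 0 line(s) (total 0); column heights now [4 6 2 2 1], max=6
Test piece T rot1 at col 1 (width 2): heights before test = [4 6 2 2 1]; fits = False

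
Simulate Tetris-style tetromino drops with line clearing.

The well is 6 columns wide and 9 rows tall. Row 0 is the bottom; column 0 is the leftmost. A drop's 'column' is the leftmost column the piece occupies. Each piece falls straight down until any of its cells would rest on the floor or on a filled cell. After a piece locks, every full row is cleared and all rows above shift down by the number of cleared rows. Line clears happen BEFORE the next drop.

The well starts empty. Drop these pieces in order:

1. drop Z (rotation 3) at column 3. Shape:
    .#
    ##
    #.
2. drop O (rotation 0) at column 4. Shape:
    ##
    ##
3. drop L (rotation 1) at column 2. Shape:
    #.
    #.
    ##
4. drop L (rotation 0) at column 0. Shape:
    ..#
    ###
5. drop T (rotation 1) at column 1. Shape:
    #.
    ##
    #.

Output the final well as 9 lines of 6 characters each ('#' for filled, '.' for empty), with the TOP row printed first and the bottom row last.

Answer: .#....
.##...
.##...
###...
..#.##
..#.##
..###.
...##.
...#..

Derivation:
Drop 1: Z rot3 at col 3 lands with bottom-row=0; cleared 0 line(s) (total 0); column heights now [0 0 0 2 3 0], max=3
Drop 2: O rot0 at col 4 lands with bottom-row=3; cleared 0 line(s) (total 0); column heights now [0 0 0 2 5 5], max=5
Drop 3: L rot1 at col 2 lands with bottom-row=2; cleared 0 line(s) (total 0); column heights now [0 0 5 3 5 5], max=5
Drop 4: L rot0 at col 0 lands with bottom-row=5; cleared 0 line(s) (total 0); column heights now [6 6 7 3 5 5], max=7
Drop 5: T rot1 at col 1 lands with bottom-row=6; cleared 0 line(s) (total 0); column heights now [6 9 8 3 5 5], max=9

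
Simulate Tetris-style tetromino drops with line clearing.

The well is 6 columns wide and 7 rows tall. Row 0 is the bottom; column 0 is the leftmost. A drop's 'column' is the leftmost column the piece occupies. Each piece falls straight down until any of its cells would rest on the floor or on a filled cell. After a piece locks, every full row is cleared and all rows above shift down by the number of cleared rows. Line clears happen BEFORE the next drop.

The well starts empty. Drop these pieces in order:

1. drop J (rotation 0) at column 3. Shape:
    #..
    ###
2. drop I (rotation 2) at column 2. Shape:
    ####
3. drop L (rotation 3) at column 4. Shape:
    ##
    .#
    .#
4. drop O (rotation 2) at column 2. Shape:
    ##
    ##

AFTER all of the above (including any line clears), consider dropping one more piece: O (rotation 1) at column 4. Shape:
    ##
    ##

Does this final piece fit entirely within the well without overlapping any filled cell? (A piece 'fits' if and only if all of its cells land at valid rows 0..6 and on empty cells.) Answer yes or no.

Drop 1: J rot0 at col 3 lands with bottom-row=0; cleared 0 line(s) (total 0); column heights now [0 0 0 2 1 1], max=2
Drop 2: I rot2 at col 2 lands with bottom-row=2; cleared 0 line(s) (total 0); column heights now [0 0 3 3 3 3], max=3
Drop 3: L rot3 at col 4 lands with bottom-row=3; cleared 0 line(s) (total 0); column heights now [0 0 3 3 6 6], max=6
Drop 4: O rot2 at col 2 lands with bottom-row=3; cleared 0 line(s) (total 0); column heights now [0 0 5 5 6 6], max=6
Test piece O rot1 at col 4 (width 2): heights before test = [0 0 5 5 6 6]; fits = False

Answer: no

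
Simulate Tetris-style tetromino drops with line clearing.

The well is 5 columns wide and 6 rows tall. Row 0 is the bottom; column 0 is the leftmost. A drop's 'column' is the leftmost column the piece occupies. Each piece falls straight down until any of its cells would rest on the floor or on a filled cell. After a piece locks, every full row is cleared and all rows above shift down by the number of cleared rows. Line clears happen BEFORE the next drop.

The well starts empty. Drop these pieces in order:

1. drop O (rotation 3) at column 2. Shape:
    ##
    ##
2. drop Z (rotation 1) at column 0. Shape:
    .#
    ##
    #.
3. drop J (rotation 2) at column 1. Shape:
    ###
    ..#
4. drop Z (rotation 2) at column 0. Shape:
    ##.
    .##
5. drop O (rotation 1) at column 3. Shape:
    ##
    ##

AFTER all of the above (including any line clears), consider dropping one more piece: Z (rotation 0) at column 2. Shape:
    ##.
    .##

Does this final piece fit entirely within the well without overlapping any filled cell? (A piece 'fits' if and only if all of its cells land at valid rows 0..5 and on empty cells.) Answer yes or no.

Answer: no

Derivation:
Drop 1: O rot3 at col 2 lands with bottom-row=0; cleared 0 line(s) (total 0); column heights now [0 0 2 2 0], max=2
Drop 2: Z rot1 at col 0 lands with bottom-row=0; cleared 0 line(s) (total 0); column heights now [2 3 2 2 0], max=3
Drop 3: J rot2 at col 1 lands with bottom-row=2; cleared 0 line(s) (total 0); column heights now [2 4 4 4 0], max=4
Drop 4: Z rot2 at col 0 lands with bottom-row=4; cleared 0 line(s) (total 0); column heights now [6 6 5 4 0], max=6
Drop 5: O rot1 at col 3 lands with bottom-row=4; cleared 0 line(s) (total 0); column heights now [6 6 5 6 6], max=6
Test piece Z rot0 at col 2 (width 3): heights before test = [6 6 5 6 6]; fits = False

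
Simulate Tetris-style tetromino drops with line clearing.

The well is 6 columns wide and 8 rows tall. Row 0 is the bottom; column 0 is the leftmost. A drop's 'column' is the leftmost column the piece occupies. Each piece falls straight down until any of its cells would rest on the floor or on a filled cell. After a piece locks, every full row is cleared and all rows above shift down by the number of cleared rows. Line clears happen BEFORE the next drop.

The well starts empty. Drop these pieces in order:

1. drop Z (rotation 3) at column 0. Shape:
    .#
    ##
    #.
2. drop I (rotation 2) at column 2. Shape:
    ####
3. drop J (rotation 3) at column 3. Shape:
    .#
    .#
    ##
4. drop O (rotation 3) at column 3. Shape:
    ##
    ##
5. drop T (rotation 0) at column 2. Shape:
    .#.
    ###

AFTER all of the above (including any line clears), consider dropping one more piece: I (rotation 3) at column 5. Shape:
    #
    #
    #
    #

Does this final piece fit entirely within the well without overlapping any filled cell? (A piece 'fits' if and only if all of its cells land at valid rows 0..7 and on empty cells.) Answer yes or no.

Answer: yes

Derivation:
Drop 1: Z rot3 at col 0 lands with bottom-row=0; cleared 0 line(s) (total 0); column heights now [2 3 0 0 0 0], max=3
Drop 2: I rot2 at col 2 lands with bottom-row=0; cleared 0 line(s) (total 0); column heights now [2 3 1 1 1 1], max=3
Drop 3: J rot3 at col 3 lands with bottom-row=1; cleared 0 line(s) (total 0); column heights now [2 3 1 2 4 1], max=4
Drop 4: O rot3 at col 3 lands with bottom-row=4; cleared 0 line(s) (total 0); column heights now [2 3 1 6 6 1], max=6
Drop 5: T rot0 at col 2 lands with bottom-row=6; cleared 0 line(s) (total 0); column heights now [2 3 7 8 7 1], max=8
Test piece I rot3 at col 5 (width 1): heights before test = [2 3 7 8 7 1]; fits = True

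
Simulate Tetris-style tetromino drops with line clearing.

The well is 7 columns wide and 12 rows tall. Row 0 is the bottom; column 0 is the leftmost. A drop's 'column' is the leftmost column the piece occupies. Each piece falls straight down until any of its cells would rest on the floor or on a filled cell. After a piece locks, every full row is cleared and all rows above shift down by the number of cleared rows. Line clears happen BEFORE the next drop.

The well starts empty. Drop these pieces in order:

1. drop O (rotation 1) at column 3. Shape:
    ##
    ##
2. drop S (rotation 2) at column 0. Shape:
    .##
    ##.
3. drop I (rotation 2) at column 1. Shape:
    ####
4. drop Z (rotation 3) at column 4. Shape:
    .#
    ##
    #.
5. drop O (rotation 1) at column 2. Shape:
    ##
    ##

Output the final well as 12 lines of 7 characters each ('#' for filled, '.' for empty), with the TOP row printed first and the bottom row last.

Drop 1: O rot1 at col 3 lands with bottom-row=0; cleared 0 line(s) (total 0); column heights now [0 0 0 2 2 0 0], max=2
Drop 2: S rot2 at col 0 lands with bottom-row=0; cleared 0 line(s) (total 0); column heights now [1 2 2 2 2 0 0], max=2
Drop 3: I rot2 at col 1 lands with bottom-row=2; cleared 0 line(s) (total 0); column heights now [1 3 3 3 3 0 0], max=3
Drop 4: Z rot3 at col 4 lands with bottom-row=3; cleared 0 line(s) (total 0); column heights now [1 3 3 3 5 6 0], max=6
Drop 5: O rot1 at col 2 lands with bottom-row=3; cleared 0 line(s) (total 0); column heights now [1 3 5 5 5 6 0], max=6

Answer: .......
.......
.......
.......
.......
.......
.....#.
..####.
..###..
.####..
.####..
##.##..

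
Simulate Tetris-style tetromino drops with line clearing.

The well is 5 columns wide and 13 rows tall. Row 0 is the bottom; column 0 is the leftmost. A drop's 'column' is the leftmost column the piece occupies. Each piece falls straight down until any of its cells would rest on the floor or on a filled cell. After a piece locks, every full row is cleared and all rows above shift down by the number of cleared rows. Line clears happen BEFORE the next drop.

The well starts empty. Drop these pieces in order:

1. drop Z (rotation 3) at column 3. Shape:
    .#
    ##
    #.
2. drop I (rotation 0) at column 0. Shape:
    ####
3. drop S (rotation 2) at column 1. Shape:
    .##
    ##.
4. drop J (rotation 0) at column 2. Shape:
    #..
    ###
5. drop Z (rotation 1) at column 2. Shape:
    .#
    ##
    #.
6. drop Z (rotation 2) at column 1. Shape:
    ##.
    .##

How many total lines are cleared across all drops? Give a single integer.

Answer: 1

Derivation:
Drop 1: Z rot3 at col 3 lands with bottom-row=0; cleared 0 line(s) (total 0); column heights now [0 0 0 2 3], max=3
Drop 2: I rot0 at col 0 lands with bottom-row=2; cleared 1 line(s) (total 1); column heights now [0 0 0 2 2], max=2
Drop 3: S rot2 at col 1 lands with bottom-row=1; cleared 0 line(s) (total 1); column heights now [0 2 3 3 2], max=3
Drop 4: J rot0 at col 2 lands with bottom-row=3; cleared 0 line(s) (total 1); column heights now [0 2 5 4 4], max=5
Drop 5: Z rot1 at col 2 lands with bottom-row=5; cleared 0 line(s) (total 1); column heights now [0 2 7 8 4], max=8
Drop 6: Z rot2 at col 1 lands with bottom-row=8; cleared 0 line(s) (total 1); column heights now [0 10 10 9 4], max=10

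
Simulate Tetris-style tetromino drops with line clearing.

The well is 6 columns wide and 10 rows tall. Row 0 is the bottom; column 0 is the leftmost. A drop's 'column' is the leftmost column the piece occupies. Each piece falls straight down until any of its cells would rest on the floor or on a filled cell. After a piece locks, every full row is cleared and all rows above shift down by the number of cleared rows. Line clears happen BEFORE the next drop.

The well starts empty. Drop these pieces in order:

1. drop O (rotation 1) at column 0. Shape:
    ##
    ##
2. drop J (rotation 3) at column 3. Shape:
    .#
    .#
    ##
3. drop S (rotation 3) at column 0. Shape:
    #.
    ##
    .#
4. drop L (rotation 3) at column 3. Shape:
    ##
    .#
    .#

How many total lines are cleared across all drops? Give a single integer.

Drop 1: O rot1 at col 0 lands with bottom-row=0; cleared 0 line(s) (total 0); column heights now [2 2 0 0 0 0], max=2
Drop 2: J rot3 at col 3 lands with bottom-row=0; cleared 0 line(s) (total 0); column heights now [2 2 0 1 3 0], max=3
Drop 3: S rot3 at col 0 lands with bottom-row=2; cleared 0 line(s) (total 0); column heights now [5 4 0 1 3 0], max=5
Drop 4: L rot3 at col 3 lands with bottom-row=3; cleared 0 line(s) (total 0); column heights now [5 4 0 6 6 0], max=6

Answer: 0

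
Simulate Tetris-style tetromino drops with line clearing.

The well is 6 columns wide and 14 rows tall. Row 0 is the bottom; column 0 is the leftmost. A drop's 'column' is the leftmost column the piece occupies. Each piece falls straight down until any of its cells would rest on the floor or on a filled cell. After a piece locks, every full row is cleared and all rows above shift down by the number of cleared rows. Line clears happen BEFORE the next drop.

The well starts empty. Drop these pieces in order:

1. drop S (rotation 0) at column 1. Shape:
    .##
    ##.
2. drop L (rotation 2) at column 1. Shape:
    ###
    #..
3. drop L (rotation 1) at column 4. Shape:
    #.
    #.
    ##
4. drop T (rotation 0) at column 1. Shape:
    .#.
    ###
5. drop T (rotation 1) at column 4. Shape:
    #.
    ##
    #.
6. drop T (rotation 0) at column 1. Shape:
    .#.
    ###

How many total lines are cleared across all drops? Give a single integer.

Drop 1: S rot0 at col 1 lands with bottom-row=0; cleared 0 line(s) (total 0); column heights now [0 1 2 2 0 0], max=2
Drop 2: L rot2 at col 1 lands with bottom-row=1; cleared 0 line(s) (total 0); column heights now [0 3 3 3 0 0], max=3
Drop 3: L rot1 at col 4 lands with bottom-row=0; cleared 0 line(s) (total 0); column heights now [0 3 3 3 3 1], max=3
Drop 4: T rot0 at col 1 lands with bottom-row=3; cleared 0 line(s) (total 0); column heights now [0 4 5 4 3 1], max=5
Drop 5: T rot1 at col 4 lands with bottom-row=3; cleared 0 line(s) (total 0); column heights now [0 4 5 4 6 5], max=6
Drop 6: T rot0 at col 1 lands with bottom-row=5; cleared 0 line(s) (total 0); column heights now [0 6 7 6 6 5], max=7

Answer: 0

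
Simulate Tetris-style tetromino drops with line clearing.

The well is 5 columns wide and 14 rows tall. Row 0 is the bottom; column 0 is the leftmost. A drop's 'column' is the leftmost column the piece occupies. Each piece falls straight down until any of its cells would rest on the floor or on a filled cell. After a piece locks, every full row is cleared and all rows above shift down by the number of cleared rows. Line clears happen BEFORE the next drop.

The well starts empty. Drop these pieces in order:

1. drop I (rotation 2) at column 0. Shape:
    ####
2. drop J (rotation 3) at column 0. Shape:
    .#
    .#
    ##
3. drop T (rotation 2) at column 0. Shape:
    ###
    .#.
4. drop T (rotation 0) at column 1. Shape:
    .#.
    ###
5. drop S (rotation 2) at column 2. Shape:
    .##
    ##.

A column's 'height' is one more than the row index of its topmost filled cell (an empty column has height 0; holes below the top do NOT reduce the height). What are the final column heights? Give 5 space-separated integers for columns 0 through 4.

Answer: 6 7 9 10 10

Derivation:
Drop 1: I rot2 at col 0 lands with bottom-row=0; cleared 0 line(s) (total 0); column heights now [1 1 1 1 0], max=1
Drop 2: J rot3 at col 0 lands with bottom-row=1; cleared 0 line(s) (total 0); column heights now [2 4 1 1 0], max=4
Drop 3: T rot2 at col 0 lands with bottom-row=4; cleared 0 line(s) (total 0); column heights now [6 6 6 1 0], max=6
Drop 4: T rot0 at col 1 lands with bottom-row=6; cleared 0 line(s) (total 0); column heights now [6 7 8 7 0], max=8
Drop 5: S rot2 at col 2 lands with bottom-row=8; cleared 0 line(s) (total 0); column heights now [6 7 9 10 10], max=10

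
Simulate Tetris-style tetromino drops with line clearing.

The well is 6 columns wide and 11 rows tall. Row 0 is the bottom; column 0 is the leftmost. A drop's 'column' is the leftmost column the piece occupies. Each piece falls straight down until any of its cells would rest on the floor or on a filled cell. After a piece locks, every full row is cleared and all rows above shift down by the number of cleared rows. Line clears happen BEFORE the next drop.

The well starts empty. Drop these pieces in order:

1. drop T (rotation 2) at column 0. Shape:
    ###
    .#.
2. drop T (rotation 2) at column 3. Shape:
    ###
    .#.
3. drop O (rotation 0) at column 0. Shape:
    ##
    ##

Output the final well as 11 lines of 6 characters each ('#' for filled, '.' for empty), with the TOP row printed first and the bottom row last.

Drop 1: T rot2 at col 0 lands with bottom-row=0; cleared 0 line(s) (total 0); column heights now [2 2 2 0 0 0], max=2
Drop 2: T rot2 at col 3 lands with bottom-row=0; cleared 1 line(s) (total 1); column heights now [0 1 0 0 1 0], max=1
Drop 3: O rot0 at col 0 lands with bottom-row=1; cleared 0 line(s) (total 1); column heights now [3 3 0 0 1 0], max=3

Answer: ......
......
......
......
......
......
......
......
##....
##....
.#..#.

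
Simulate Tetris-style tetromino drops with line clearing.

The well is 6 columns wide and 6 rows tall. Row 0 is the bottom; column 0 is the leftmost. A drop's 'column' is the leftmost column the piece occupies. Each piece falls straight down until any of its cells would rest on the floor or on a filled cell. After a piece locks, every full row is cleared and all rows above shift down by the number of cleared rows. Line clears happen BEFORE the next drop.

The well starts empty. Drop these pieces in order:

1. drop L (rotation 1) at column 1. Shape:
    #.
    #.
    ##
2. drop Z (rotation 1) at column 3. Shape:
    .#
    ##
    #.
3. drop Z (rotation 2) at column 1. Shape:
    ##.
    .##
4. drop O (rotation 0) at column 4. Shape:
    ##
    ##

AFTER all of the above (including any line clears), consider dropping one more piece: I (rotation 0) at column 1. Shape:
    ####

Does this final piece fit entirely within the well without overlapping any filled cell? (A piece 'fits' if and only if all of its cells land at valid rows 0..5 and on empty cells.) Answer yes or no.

Answer: yes

Derivation:
Drop 1: L rot1 at col 1 lands with bottom-row=0; cleared 0 line(s) (total 0); column heights now [0 3 1 0 0 0], max=3
Drop 2: Z rot1 at col 3 lands with bottom-row=0; cleared 0 line(s) (total 0); column heights now [0 3 1 2 3 0], max=3
Drop 3: Z rot2 at col 1 lands with bottom-row=2; cleared 0 line(s) (total 0); column heights now [0 4 4 3 3 0], max=4
Drop 4: O rot0 at col 4 lands with bottom-row=3; cleared 0 line(s) (total 0); column heights now [0 4 4 3 5 5], max=5
Test piece I rot0 at col 1 (width 4): heights before test = [0 4 4 3 5 5]; fits = True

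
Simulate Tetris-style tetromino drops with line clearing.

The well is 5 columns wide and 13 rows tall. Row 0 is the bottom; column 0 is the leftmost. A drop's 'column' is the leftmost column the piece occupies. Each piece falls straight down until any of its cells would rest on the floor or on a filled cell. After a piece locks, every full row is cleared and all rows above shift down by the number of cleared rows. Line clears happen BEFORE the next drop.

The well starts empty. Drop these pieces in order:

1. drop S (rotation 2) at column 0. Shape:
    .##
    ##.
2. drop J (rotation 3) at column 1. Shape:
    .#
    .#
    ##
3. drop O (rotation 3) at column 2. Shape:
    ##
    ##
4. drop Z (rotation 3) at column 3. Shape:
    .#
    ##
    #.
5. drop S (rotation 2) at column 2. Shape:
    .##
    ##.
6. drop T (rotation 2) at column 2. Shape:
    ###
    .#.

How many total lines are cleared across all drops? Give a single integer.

Drop 1: S rot2 at col 0 lands with bottom-row=0; cleared 0 line(s) (total 0); column heights now [1 2 2 0 0], max=2
Drop 2: J rot3 at col 1 lands with bottom-row=2; cleared 0 line(s) (total 0); column heights now [1 3 5 0 0], max=5
Drop 3: O rot3 at col 2 lands with bottom-row=5; cleared 0 line(s) (total 0); column heights now [1 3 7 7 0], max=7
Drop 4: Z rot3 at col 3 lands with bottom-row=7; cleared 0 line(s) (total 0); column heights now [1 3 7 9 10], max=10
Drop 5: S rot2 at col 2 lands with bottom-row=9; cleared 0 line(s) (total 0); column heights now [1 3 10 11 11], max=11
Drop 6: T rot2 at col 2 lands with bottom-row=11; cleared 0 line(s) (total 0); column heights now [1 3 13 13 13], max=13

Answer: 0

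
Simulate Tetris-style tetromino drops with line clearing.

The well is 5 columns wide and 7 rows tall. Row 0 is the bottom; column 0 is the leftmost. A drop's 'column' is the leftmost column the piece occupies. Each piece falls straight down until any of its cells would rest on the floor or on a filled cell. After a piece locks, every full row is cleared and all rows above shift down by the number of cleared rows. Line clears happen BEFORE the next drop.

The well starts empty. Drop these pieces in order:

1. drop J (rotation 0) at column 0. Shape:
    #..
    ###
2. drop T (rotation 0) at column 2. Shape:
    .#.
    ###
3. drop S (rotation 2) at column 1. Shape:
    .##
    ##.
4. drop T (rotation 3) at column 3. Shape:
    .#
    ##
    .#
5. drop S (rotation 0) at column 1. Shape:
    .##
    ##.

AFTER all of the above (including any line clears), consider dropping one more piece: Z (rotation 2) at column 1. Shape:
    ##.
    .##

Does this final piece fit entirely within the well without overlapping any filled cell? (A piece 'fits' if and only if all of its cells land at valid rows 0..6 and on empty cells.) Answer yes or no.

Answer: no

Derivation:
Drop 1: J rot0 at col 0 lands with bottom-row=0; cleared 0 line(s) (total 0); column heights now [2 1 1 0 0], max=2
Drop 2: T rot0 at col 2 lands with bottom-row=1; cleared 0 line(s) (total 0); column heights now [2 1 2 3 2], max=3
Drop 3: S rot2 at col 1 lands with bottom-row=2; cleared 0 line(s) (total 0); column heights now [2 3 4 4 2], max=4
Drop 4: T rot3 at col 3 lands with bottom-row=3; cleared 0 line(s) (total 0); column heights now [2 3 4 5 6], max=6
Drop 5: S rot0 at col 1 lands with bottom-row=4; cleared 0 line(s) (total 0); column heights now [2 5 6 6 6], max=6
Test piece Z rot2 at col 1 (width 3): heights before test = [2 5 6 6 6]; fits = False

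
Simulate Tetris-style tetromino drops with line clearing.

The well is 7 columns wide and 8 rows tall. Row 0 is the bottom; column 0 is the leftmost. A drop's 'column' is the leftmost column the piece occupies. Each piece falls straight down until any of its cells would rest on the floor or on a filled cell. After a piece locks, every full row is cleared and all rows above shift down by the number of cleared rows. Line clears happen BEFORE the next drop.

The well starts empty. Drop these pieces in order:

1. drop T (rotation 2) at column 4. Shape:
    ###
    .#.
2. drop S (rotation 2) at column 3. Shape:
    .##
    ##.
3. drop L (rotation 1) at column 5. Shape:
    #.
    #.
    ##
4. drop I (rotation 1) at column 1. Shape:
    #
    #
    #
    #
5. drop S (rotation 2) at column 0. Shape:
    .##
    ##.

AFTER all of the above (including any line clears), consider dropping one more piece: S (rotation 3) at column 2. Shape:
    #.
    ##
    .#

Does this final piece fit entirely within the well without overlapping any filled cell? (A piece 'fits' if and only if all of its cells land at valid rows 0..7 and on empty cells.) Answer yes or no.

Drop 1: T rot2 at col 4 lands with bottom-row=0; cleared 0 line(s) (total 0); column heights now [0 0 0 0 2 2 2], max=2
Drop 2: S rot2 at col 3 lands with bottom-row=2; cleared 0 line(s) (total 0); column heights now [0 0 0 3 4 4 2], max=4
Drop 3: L rot1 at col 5 lands with bottom-row=4; cleared 0 line(s) (total 0); column heights now [0 0 0 3 4 7 5], max=7
Drop 4: I rot1 at col 1 lands with bottom-row=0; cleared 0 line(s) (total 0); column heights now [0 4 0 3 4 7 5], max=7
Drop 5: S rot2 at col 0 lands with bottom-row=4; cleared 0 line(s) (total 0); column heights now [5 6 6 3 4 7 5], max=7
Test piece S rot3 at col 2 (width 2): heights before test = [5 6 6 3 4 7 5]; fits = True

Answer: yes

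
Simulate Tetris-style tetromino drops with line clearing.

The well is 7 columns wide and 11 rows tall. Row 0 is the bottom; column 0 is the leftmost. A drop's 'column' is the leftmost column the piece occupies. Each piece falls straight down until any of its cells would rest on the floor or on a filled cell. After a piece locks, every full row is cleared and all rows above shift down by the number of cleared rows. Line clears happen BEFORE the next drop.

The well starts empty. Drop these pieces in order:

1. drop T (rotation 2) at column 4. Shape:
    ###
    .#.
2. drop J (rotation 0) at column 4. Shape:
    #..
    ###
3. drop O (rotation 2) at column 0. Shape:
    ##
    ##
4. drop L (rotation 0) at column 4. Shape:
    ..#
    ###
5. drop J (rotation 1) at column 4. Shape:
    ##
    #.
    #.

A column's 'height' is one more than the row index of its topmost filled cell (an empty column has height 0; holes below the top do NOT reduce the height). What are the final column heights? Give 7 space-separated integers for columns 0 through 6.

Drop 1: T rot2 at col 4 lands with bottom-row=0; cleared 0 line(s) (total 0); column heights now [0 0 0 0 2 2 2], max=2
Drop 2: J rot0 at col 4 lands with bottom-row=2; cleared 0 line(s) (total 0); column heights now [0 0 0 0 4 3 3], max=4
Drop 3: O rot2 at col 0 lands with bottom-row=0; cleared 0 line(s) (total 0); column heights now [2 2 0 0 4 3 3], max=4
Drop 4: L rot0 at col 4 lands with bottom-row=4; cleared 0 line(s) (total 0); column heights now [2 2 0 0 5 5 6], max=6
Drop 5: J rot1 at col 4 lands with bottom-row=5; cleared 0 line(s) (total 0); column heights now [2 2 0 0 8 8 6], max=8

Answer: 2 2 0 0 8 8 6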